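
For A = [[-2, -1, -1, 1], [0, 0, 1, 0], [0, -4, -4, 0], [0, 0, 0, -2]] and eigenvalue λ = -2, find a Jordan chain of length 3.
We seek v_1 ∈ ker((A + 2I)^3) \ ker((A + 2I)^2), then set v_{i+1} = (A + 2I) v_i.

One such chain is v_1 = [[0, 0, 1, 0]]^T, v_2 = [[-1, 1, -2, 0]]^T, v_3 = [[1, 0, 0, 0]]^T. Check: (A + 2I) v_3 = [[0, 0, 0, 0]]^T = 0.

v_1 = [[0, 0, 1, 0]]^T, v_2 = [[-1, 1, -2, 0]]^T, v_3 = [[1, 0, 0, 0]]^T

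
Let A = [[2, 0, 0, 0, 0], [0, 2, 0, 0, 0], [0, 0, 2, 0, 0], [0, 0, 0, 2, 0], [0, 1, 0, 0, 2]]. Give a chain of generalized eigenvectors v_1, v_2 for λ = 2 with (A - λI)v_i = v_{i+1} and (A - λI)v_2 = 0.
v_1 = [[2, 1, 2, -2, 1]]^T, v_2 = [[0, 0, 0, 0, 1]]^T

We seek v_1 ∈ ker((A - 2I)^2) \ ker(A - 2I), then set v_{i+1} = (A - 2I) v_i.

One such chain is v_1 = [[2, 1, 2, -2, 1]]^T, v_2 = [[0, 0, 0, 0, 1]]^T. Check: (A - 2I) v_2 = [[0, 0, 0, 0, 0]]^T = 0.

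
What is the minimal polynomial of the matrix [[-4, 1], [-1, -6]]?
The characteristic polynomial factors as (x + 5)^2. The minimal polynomial is ∏(x - λ)^{k_λ} where k_λ is the size of the largest Jordan block at λ.

For λ = -5: rank(A + 5I) = 1, and the largest Jordan block has size 2 (the smallest k with rank((A + 5I)^k) = rank((A + 5I)^(k+1))).

So m_A(x) = (x + 5)^2.

m_A(x) = (x + 5)^2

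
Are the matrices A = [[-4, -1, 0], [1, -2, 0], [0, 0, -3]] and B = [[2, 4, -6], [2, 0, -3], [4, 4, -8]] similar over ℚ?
No.

trace(A) = -9 but trace(B) = -6. The trace is a similarity invariant, so A and B are not similar.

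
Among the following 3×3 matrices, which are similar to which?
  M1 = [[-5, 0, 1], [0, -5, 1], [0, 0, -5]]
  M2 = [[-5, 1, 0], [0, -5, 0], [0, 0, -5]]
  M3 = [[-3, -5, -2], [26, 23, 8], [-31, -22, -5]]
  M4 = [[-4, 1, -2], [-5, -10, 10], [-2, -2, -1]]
2 classes: {M1, M2, M4}, {M3}

Characteristic polynomials: χ_{M1} = (x + 5)^3, χ_{M2} = (x + 5)^3, χ_{M3} = (x - 5)^3, χ_{M4} = (x + 5)^3.

{M1, M2, M4}: invariant factors x + 5, (x + 5)^2.

{M3}: invariant factors (x - 5)^3.

Matrices are similar if and only if their invariant-factor lists agree; the partition into similarity classes is {M1, M2, M4}, {M3}.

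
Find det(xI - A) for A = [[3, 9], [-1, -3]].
xI - A = [[x - 3, -9], [1, x + 3]].

Expanding det(xI - A) along the first row:
det(xI - A) = + (x - 3)·det([[x + 3]]) - (-9)·det([[1]]).

Evaluating gives χ_A(x) = x^2.

χ_A(x) = x^2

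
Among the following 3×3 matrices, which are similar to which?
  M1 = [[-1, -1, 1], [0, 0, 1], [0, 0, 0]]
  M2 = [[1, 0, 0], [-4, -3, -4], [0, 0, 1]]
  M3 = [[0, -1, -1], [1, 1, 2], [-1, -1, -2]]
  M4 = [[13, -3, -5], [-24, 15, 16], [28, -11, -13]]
Characteristic polynomials: χ_{M1} = x^2(x + 1), χ_{M2} = (x - 1)^2(x + 3), χ_{M3} = x^2(x + 1), χ_{M4} = (x - 5)^3.

{M1, M3}: invariant factors x^2(x + 1).

{M2}: invariant factors x - 1, (x - 1)(x + 3).

{M4}: invariant factors (x - 5)^3.

Matrices are similar if and only if their invariant-factor lists agree; the partition into similarity classes is {M1, M3}, {M2}, {M4}.

3 classes: {M1, M3}, {M2}, {M4}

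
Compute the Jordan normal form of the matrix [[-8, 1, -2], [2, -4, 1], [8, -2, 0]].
The characteristic polynomial is det(xI - A) = (x + 4)^3, so the eigenvalues are -4 (algebraic multiplicity 3).

For λ = -4: rank(A + 4I) = 2, rank((A + 4I)^2) = 1, rank((A + 4I)^3) = 0. The eigenspace has dimension 3 - 2 = 1, so there is 1 Jordan block; the rank sequence gives block sizes [3].

Assembling the blocks gives the Jordan form J above.

J = [[-4, 1, 0], [0, -4, 1], [0, 0, -4]]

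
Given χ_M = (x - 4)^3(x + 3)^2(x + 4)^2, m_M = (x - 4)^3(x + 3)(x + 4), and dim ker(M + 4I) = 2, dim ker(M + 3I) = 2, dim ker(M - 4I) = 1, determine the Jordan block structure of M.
Jordan blocks: (-4, 1), (-4, 1), (-3, 1), (-3, 1), (4, 3)

λ = -4: algebraic multiplicity 2 (exponent in χ_M), largest block size 1 (exponent in m_M), 2 blocks (geometric multiplicity). These force block sizes [1, 1].
λ = -3: algebraic multiplicity 2 (exponent in χ_M), largest block size 1 (exponent in m_M), 2 blocks (geometric multiplicity). These force block sizes [1, 1].
λ = 4: algebraic multiplicity 3 (exponent in χ_M), largest block size 3 (exponent in m_M), 1 block (geometric multiplicity). This forces block sizes [3].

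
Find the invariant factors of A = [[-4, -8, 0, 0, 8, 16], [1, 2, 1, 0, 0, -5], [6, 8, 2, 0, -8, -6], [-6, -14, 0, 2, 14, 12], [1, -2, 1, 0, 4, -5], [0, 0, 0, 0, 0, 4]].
The Jordan structure of A has elementary divisors (x + 4), (x - 2)^2, (x - 2), (x - 4), (x - 4). Arranging the block sizes at each eigenvalue in decreasing order and taking row products gives the invariant factors.

Invariant factors (smallest first, each dividing the next): (x - 4)(x - 2), (x - 4)(x - 2)^2(x + 4).

Check: the last factor (x - 4)(x - 2)^2(x + 4) is the minimal polynomial, and the product (x - 4)^2(x - 2)^3(x + 4) is the characteristic polynomial.

(x - 4)(x - 2), (x - 4)(x - 2)^2(x + 4)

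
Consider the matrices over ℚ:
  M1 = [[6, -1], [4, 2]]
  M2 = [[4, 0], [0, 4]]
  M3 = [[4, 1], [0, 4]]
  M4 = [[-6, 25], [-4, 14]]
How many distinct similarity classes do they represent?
Characteristic polynomials: χ_{M1} = (x - 4)^2, χ_{M2} = (x - 4)^2, χ_{M3} = (x - 4)^2, χ_{M4} = (x - 4)^2.

{M1, M3, M4}: invariant factors (x - 4)^2.

{M2}: invariant factors x - 4, x - 4.

Matrices are similar if and only if their invariant-factor lists agree; the partition into similarity classes is {M1, M3, M4}, {M2}.

2 classes: {M1, M3, M4}, {M2}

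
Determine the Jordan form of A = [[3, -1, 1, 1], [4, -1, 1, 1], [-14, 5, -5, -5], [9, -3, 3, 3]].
J = [[0, 1, 0, 0], [0, 0, 1, 0], [0, 0, 0, 0], [0, 0, 0, 0]]

The characteristic polynomial is det(xI - A) = x^4, so the eigenvalues are 0 (algebraic multiplicity 4).

For λ = 0: rank(A) = 2, rank(A^2) = 1, rank(A^3) = 0. The eigenspace has dimension 4 - 2 = 2, so there are 2 Jordan blocks; the rank sequence gives block sizes [3, 1].

Assembling the blocks gives the Jordan form J above.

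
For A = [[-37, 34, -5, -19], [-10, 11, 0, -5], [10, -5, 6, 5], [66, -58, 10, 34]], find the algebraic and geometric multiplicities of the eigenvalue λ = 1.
The characteristic polynomial is (x - 6)^2(x - 1)^2, so the factor x - 1 appears with exponent 2: the algebraic multiplicity is 2.

rank(A - I) = 3, so the eigenspace has dimension 4 - 3 = 1: the geometric multiplicity is 1.

Since 1 < 2, A is not diagonalizable.

algebraic multiplicity 2, geometric multiplicity 1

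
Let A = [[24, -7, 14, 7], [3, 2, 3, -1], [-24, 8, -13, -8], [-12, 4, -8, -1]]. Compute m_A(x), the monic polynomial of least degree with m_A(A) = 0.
The characteristic polynomial factors as (x - 3)^4. The minimal polynomial is ∏(x - λ)^{k_λ} where k_λ is the size of the largest Jordan block at λ.

For λ = 3: rank(A - 3I) = 2, and the largest Jordan block has size 3 (the smallest k with rank((A - 3I)^k) = rank((A - 3I)^(k+1))).

So m_A(x) = (x - 3)^3.

m_A(x) = (x - 3)^3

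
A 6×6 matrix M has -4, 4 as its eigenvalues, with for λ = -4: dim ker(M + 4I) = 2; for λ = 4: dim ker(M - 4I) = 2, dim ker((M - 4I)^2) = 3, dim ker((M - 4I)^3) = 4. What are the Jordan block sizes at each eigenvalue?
λ = -4: successive nullity increments [2] count blocks of size ≥ k; block sizes are [1, 1].
λ = 4: successive nullity increments [2, 1, 1] count blocks of size ≥ k; block sizes are [3, 1].

Jordan blocks: (-4, 1), (-4, 1), (4, 3), (4, 1)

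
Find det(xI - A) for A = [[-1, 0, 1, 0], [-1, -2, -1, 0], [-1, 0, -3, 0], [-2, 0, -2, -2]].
xI - A = [[x + 1, 0, -1, 0], [1, x + 2, 1, 0], [1, 0, x + 3, 0], [2, 0, 2, x + 2]].

Expanding det(xI - A) along the first row:
det(xI - A) = + (x + 1)·det([[x + 2, 1, 0], [0, x + 3, 0], [0, 2, x + 2]]) - (0)·det([[1, 1, 0], [1, x + 3, 0], [2, 2, x + 2]]) + (-1)·det([[1, x + 2, 0], [1, 0, 0], [2, 0, x + 2]]) - (0)·det([[1, x + 2, 1], [1, 0, x + 3], [2, 0, 2]]).

Evaluating gives χ_A(x) = x^4 + 8x^3 + 24x^2 + 32x + 16 = (x + 2)^4.

χ_A(x) = (x + 2)^4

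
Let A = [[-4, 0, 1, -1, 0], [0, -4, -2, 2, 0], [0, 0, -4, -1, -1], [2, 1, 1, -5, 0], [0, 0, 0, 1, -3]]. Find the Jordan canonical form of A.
J = [[-4, 1, 0, 0, 0], [0, -4, 1, 0, 0], [0, 0, -4, 0, 0], [0, 0, 0, -4, 1], [0, 0, 0, 0, -4]]

The characteristic polynomial is det(xI - A) = (x + 4)^5, so the eigenvalues are -4 (algebraic multiplicity 5).

For λ = -4: rank(A + 4I) = 3, rank((A + 4I)^2) = 1, rank((A + 4I)^3) = 0. The eigenspace has dimension 5 - 3 = 2, so there are 2 Jordan blocks; the rank sequence gives block sizes [3, 2].

Assembling the blocks gives the Jordan form J above.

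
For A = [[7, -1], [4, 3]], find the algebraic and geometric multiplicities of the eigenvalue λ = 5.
algebraic multiplicity 2, geometric multiplicity 1

The characteristic polynomial is (x - 5)^2, so the factor x - 5 appears with exponent 2: the algebraic multiplicity is 2.

rank(A - 5I) = 1, so the eigenspace has dimension 2 - 1 = 1: the geometric multiplicity is 1.

Since 1 < 2, A is not diagonalizable.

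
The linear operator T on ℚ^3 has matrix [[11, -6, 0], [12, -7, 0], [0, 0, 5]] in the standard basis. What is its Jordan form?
J = [[-1, 0, 0], [0, 5, 0], [0, 0, 5]]

The characteristic polynomial is det(xI - A) = (x - 5)^2(x + 1), so the eigenvalues are -1 (algebraic multiplicity 1), 5 (algebraic multiplicity 2).

For λ = -1: algebraic multiplicity 1 gives one 1×1 block.

For λ = 5: rank(A - 5I) = 1. The eigenspace has dimension 3 - 1 = 2, so there are 2 Jordan blocks; the rank sequence gives block sizes [1, 1].

Assembling the blocks gives the Jordan form J above.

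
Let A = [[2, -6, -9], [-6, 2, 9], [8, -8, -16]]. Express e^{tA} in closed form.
e^{tA} = [[(6*t + 1)*e^{-4*t}, -6*t*e^{-4*t}, -9*t*e^{-4*t}], [-6*t*e^{-4*t}, (6*t + 1)*e^{-4*t}, 9*t*e^{-4*t}], [8*t*e^{-4*t}, -8*t*e^{-4*t}, (1 - 12*t)*e^{-4*t}]]

A has Jordan form J = [[-4, 1, 0], [0, -4, 0], [0, 0, -4]] with A = PJP^{-1}, so e^{tA} = P e^{tJ} P^{-1}.

For a Jordan block J_k(λ), e^{tJ_k(λ)} = e^{λt} · (I + tN + t^2 N^2/2! + ... + t^{k-1} N^{k-1}/(k-1)!) where N is the nilpotent superdiagonal part.

Assembling the blocks and conjugating back gives the entries of e^{tA} as shown above.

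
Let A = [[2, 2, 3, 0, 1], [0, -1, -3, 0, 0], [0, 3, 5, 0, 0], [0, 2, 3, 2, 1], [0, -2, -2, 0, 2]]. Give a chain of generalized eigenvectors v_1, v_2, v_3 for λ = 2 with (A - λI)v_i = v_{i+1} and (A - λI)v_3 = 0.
We seek v_1 ∈ ker((A - 2I)^3) \ ker((A - 2I)^2), then set v_{i+1} = (A - 2I) v_i.

One such chain is v_1 = [[0, 3, -2, 0, 0]]^T, v_2 = [[0, -3, 3, 0, -2]]^T, v_3 = [[1, 0, 0, 1, 0]]^T. Check: (A - 2I) v_3 = [[0, 0, 0, 0, 0]]^T = 0.

v_1 = [[0, 3, -2, 0, 0]]^T, v_2 = [[0, -3, 3, 0, -2]]^T, v_3 = [[1, 0, 0, 1, 0]]^T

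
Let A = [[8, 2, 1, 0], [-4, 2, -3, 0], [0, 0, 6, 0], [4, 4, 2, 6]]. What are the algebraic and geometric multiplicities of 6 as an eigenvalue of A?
algebraic multiplicity 3, geometric multiplicity 2

The characteristic polynomial is (x - 6)^3(x - 4), so the factor x - 6 appears with exponent 3: the algebraic multiplicity is 3.

rank(A - 6I) = 2, so the eigenspace has dimension 4 - 2 = 2: the geometric multiplicity is 2.

Since 2 < 3, A is not diagonalizable.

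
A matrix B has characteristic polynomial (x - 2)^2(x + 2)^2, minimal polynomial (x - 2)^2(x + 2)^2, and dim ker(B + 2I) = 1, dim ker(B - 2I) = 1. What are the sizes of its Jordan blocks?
λ = -2: algebraic multiplicity 2 (exponent in χ_B), largest block size 2 (exponent in m_B), 1 block (geometric multiplicity). This forces block sizes [2].
λ = 2: algebraic multiplicity 2 (exponent in χ_B), largest block size 2 (exponent in m_B), 1 block (geometric multiplicity). This forces block sizes [2].

Jordan blocks: (-2, 2), (2, 2)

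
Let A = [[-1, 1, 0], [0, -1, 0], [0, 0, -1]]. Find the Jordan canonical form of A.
J = [[-1, 1, 0], [0, -1, 0], [0, 0, -1]]

The characteristic polynomial is det(xI - A) = (x + 1)^3, so the eigenvalues are -1 (algebraic multiplicity 3).

For λ = -1: rank(A + I) = 1, rank((A + I)^2) = 0. The eigenspace has dimension 3 - 1 = 2, so there are 2 Jordan blocks; the rank sequence gives block sizes [2, 1].

Assembling the blocks gives the Jordan form J above.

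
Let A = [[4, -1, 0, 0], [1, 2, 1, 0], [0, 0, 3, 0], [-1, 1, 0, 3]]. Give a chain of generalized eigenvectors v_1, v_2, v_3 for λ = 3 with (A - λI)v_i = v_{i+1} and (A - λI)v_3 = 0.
v_1 = [[0, 0, 1, 0]]^T, v_2 = [[0, 1, 0, 0]]^T, v_3 = [[-1, -1, 0, 1]]^T

We seek v_1 ∈ ker((A - 3I)^3) \ ker((A - 3I)^2), then set v_{i+1} = (A - 3I) v_i.

One such chain is v_1 = [[0, 0, 1, 0]]^T, v_2 = [[0, 1, 0, 0]]^T, v_3 = [[-1, -1, 0, 1]]^T. Check: (A - 3I) v_3 = [[0, 0, 0, 0]]^T = 0.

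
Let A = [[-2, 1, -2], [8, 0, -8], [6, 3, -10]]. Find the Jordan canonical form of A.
J = [[-4, 1, 0], [0, -4, 0], [0, 0, -4]]

The characteristic polynomial is det(xI - A) = (x + 4)^3, so the eigenvalues are -4 (algebraic multiplicity 3).

For λ = -4: rank(A + 4I) = 1, rank((A + 4I)^2) = 0. The eigenspace has dimension 3 - 1 = 2, so there are 2 Jordan blocks; the rank sequence gives block sizes [2, 1].

Assembling the blocks gives the Jordan form J above.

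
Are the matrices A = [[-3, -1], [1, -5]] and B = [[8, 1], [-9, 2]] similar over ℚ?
trace(A) = -8 but trace(B) = 10. The trace is a similarity invariant, so A and B are not similar.

No.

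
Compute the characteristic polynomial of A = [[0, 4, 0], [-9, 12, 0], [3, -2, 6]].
χ_A(x) = (x - 6)^3

xI - A = [[x, -4, 0], [9, x - 12, 0], [-3, 2, x - 6]].

Expanding det(xI - A) along the first row:
det(xI - A) = + (x)·det([[x - 12, 0], [2, x - 6]]) - (-4)·det([[9, 0], [-3, x - 6]]) + (0)·det([[9, x - 12], [-3, 2]]).

Evaluating gives χ_A(x) = x^3 - 18x^2 + 108x - 216 = (x - 6)^3.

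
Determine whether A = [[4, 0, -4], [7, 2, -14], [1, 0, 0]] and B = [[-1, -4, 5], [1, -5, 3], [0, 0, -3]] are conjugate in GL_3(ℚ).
No.

trace(A) = 6 but trace(B) = -9. The trace is a similarity invariant, so A and B are not similar.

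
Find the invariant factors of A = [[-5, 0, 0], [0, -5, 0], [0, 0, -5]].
The Jordan structure of A has elementary divisors (x + 5), (x + 5), (x + 5). Arranging the block sizes at each eigenvalue in decreasing order and taking row products gives the invariant factors.

Invariant factors (smallest first, each dividing the next): x + 5, x + 5, x + 5.

Check: the last factor x + 5 is the minimal polynomial, and the product (x + 5)^3 is the characteristic polynomial.

x + 5, x + 5, x + 5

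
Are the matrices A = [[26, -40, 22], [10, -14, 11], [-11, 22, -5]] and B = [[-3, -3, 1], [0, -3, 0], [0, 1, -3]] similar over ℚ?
No.

trace(A) = 7 but trace(B) = -9. The trace is a similarity invariant, so A and B are not similar.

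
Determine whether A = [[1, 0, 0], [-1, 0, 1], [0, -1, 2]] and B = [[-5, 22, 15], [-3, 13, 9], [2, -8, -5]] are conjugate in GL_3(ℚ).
Yes.

Two matrices over a field are similar if and only if they have the same invariant factors.

Both A and B have characteristic polynomial (x - 1)^3 and minimal polynomial (x - 1)^3. Computing further, both have invariant factors (x - 1)^3. Hence A and B are similar.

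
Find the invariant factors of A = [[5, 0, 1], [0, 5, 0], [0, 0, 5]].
The Jordan structure of A has elementary divisors (x - 5)^2, (x - 5). Arranging the block sizes at each eigenvalue in decreasing order and taking row products gives the invariant factors.

Invariant factors (smallest first, each dividing the next): x - 5, (x - 5)^2.

Check: the last factor (x - 5)^2 is the minimal polynomial, and the product (x - 5)^3 is the characteristic polynomial.

x - 5, (x - 5)^2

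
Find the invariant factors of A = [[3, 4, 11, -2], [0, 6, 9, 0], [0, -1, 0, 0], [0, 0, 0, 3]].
x - 3, (x - 3)^3

The Jordan structure of A has elementary divisors (x - 3)^3, (x - 3). Arranging the block sizes at each eigenvalue in decreasing order and taking row products gives the invariant factors.

Invariant factors (smallest first, each dividing the next): x - 3, (x - 3)^3.

Check: the last factor (x - 3)^3 is the minimal polynomial, and the product (x - 3)^4 is the characteristic polynomial.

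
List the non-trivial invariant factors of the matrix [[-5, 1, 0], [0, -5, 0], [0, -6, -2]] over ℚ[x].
The Jordan structure of A has elementary divisors (x + 5)^2, (x + 2). Arranging the block sizes at each eigenvalue in decreasing order and taking row products gives the invariant factors.

Invariant factors (smallest first, each dividing the next): (x + 2)(x + 5)^2.

Check: the last factor (x + 2)(x + 5)^2 is the minimal polynomial, and the product (x + 2)(x + 5)^2 is the characteristic polynomial.

(x + 2)(x + 5)^2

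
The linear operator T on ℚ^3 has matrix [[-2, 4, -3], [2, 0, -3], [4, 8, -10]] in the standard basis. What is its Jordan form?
The characteristic polynomial is det(xI - A) = (x + 4)^3, so the eigenvalues are -4 (algebraic multiplicity 3).

For λ = -4: rank(A + 4I) = 1, rank((A + 4I)^2) = 0. The eigenspace has dimension 3 - 1 = 2, so there are 2 Jordan blocks; the rank sequence gives block sizes [2, 1].

Assembling the blocks gives the Jordan form J above.

J = [[-4, 1, 0], [0, -4, 0], [0, 0, -4]]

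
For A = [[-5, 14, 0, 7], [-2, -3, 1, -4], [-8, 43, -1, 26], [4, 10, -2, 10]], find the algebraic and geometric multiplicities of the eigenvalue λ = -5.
The characteristic polynomial is (x - 2)^3(x + 5), so the factor x + 5 appears with exponent 1: the algebraic multiplicity is 1.

rank(A + 5I) = 3, so the eigenspace has dimension 4 - 3 = 1: the geometric multiplicity is 1.

algebraic multiplicity 1, geometric multiplicity 1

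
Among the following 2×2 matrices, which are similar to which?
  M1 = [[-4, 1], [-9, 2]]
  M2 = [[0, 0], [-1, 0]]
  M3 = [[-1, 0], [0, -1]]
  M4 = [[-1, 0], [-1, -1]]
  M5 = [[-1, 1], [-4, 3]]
4 classes: {M1, M4}, {M2}, {M3}, {M5}

Characteristic polynomials: χ_{M1} = (x + 1)^2, χ_{M2} = x^2, χ_{M3} = (x + 1)^2, χ_{M4} = (x + 1)^2, χ_{M5} = (x - 1)^2.

{M1, M4}: invariant factors (x + 1)^2.

{M2}: invariant factors x^2.

{M3}: invariant factors x + 1, x + 1.

{M5}: invariant factors (x - 1)^2.

Matrices are similar if and only if their invariant-factor lists agree; the partition into similarity classes is {M1, M4}, {M2}, {M3}, {M5}.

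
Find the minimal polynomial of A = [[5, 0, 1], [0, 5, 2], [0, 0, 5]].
m_A(x) = (x - 5)^2

The characteristic polynomial factors as (x - 5)^3. The minimal polynomial is ∏(x - λ)^{k_λ} where k_λ is the size of the largest Jordan block at λ.

For λ = 5: rank(A - 5I) = 1, and the largest Jordan block has size 2 (the smallest k with rank((A - 5I)^k) = rank((A - 5I)^(k+1))).

So m_A(x) = (x - 5)^2.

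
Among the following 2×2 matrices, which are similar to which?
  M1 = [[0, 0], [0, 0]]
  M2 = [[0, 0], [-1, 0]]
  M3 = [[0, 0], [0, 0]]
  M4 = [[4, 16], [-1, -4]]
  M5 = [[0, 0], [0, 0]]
2 classes: {M1, M3, M5}, {M2, M4}

Characteristic polynomials: χ_{M1} = x^2, χ_{M2} = x^2, χ_{M3} = x^2, χ_{M4} = x^2, χ_{M5} = x^2.

{M1, M3, M5}: invariant factors x, x.

{M2, M4}: invariant factors x^2.

Matrices are similar if and only if their invariant-factor lists agree; the partition into similarity classes is {M1, M3, M5}, {M2, M4}.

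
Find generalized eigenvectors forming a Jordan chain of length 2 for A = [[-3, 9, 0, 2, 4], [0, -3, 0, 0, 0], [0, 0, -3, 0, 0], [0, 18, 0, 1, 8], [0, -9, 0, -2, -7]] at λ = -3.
We seek v_1 ∈ ker((A + 3I)^2) \ ker(A + 3I), then set v_{i+1} = (A + 3I) v_i.

One such chain is v_1 = [[0, 1, 1, -2, -1]]^T, v_2 = [[1, 0, 0, 2, -1]]^T. Check: (A + 3I) v_2 = [[0, 0, 0, 0, 0]]^T = 0.

v_1 = [[0, 1, 1, -2, -1]]^T, v_2 = [[1, 0, 0, 2, -1]]^T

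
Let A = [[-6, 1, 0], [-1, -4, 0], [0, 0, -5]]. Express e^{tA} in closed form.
e^{tA} = [[(1 - t)*e^{-5*t}, t*e^{-5*t}, 0], [-t*e^{-5*t}, (t + 1)*e^{-5*t}, 0], [0, 0, e^{-5*t}]]

A has Jordan form J = [[-5, 1, 0], [0, -5, 0], [0, 0, -5]] with A = PJP^{-1}, so e^{tA} = P e^{tJ} P^{-1}.

For a Jordan block J_k(λ), e^{tJ_k(λ)} = e^{λt} · (I + tN + t^2 N^2/2! + ... + t^{k-1} N^{k-1}/(k-1)!) where N is the nilpotent superdiagonal part.

Assembling the blocks and conjugating back gives the entries of e^{tA} as shown above.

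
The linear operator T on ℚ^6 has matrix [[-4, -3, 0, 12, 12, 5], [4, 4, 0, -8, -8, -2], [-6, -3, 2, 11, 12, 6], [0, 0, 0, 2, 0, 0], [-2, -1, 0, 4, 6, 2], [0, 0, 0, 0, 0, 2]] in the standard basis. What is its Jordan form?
J = [[2, 1, 0, 0, 0, 0], [0, 2, 0, 0, 0, 0], [0, 0, 2, 1, 0, 0], [0, 0, 0, 2, 0, 0], [0, 0, 0, 0, 2, 1], [0, 0, 0, 0, 0, 2]]

The characteristic polynomial is det(xI - A) = (x - 2)^6, so the eigenvalues are 2 (algebraic multiplicity 6).

For λ = 2: rank(A - 2I) = 3, rank((A - 2I)^2) = 0. The eigenspace has dimension 6 - 3 = 3, so there are 3 Jordan blocks; the rank sequence gives block sizes [2, 2, 2].

Assembling the blocks gives the Jordan form J above.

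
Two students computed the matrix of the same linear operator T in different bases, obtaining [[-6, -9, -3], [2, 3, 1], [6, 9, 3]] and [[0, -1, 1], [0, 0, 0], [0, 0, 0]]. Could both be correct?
Yes.

Two matrices over a field are similar if and only if they have the same invariant factors.

Both A and B have characteristic polynomial x^3 and minimal polynomial x^2. Computing further, both have invariant factors x, x^2. Hence A and B are similar.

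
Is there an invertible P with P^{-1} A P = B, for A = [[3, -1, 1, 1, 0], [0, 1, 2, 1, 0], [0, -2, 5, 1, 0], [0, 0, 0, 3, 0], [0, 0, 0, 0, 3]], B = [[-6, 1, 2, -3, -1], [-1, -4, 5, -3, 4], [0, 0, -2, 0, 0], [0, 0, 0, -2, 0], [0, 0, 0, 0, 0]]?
trace(A) = 15 but trace(B) = -14. The trace is a similarity invariant, so A and B are not similar.

No.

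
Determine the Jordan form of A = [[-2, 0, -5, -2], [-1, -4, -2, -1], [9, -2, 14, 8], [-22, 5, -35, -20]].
J = [[-5, 1, 0, 0], [0, -5, 0, 0], [0, 0, -1, 1], [0, 0, 0, -1]]

The characteristic polynomial is det(xI - A) = (x + 1)^2(x + 5)^2, so the eigenvalues are -5 (algebraic multiplicity 2), -1 (algebraic multiplicity 2).

For λ = -5: rank(A + 5I) = 3, rank((A + 5I)^2) = 2. The eigenspace has dimension 4 - 3 = 1, so there is 1 Jordan block; the rank sequence gives block sizes [2].

For λ = -1: rank(A + I) = 3, rank((A + I)^2) = 2. The eigenspace has dimension 4 - 3 = 1, so there is 1 Jordan block; the rank sequence gives block sizes [2].

Assembling the blocks gives the Jordan form J above.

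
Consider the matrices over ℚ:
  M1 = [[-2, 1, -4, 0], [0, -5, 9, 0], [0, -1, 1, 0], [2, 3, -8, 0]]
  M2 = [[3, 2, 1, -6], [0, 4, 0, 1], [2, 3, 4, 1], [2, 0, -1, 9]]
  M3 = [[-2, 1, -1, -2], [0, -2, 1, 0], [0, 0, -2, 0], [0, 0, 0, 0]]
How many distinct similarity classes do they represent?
2 classes: {M1, M3}, {M2}

Characteristic polynomials: χ_{M1} = x(x + 2)^3, χ_{M2} = (x - 5)^4, χ_{M3} = x(x + 2)^3.

{M1, M3}: invariant factors x(x + 2)^3.

{M2}: invariant factors x - 5, (x - 5)^3.

Matrices are similar if and only if their invariant-factor lists agree; the partition into similarity classes is {M1, M3}, {M2}.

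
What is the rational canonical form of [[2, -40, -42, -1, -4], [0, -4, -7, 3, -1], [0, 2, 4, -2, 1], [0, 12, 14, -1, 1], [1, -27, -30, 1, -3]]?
R = [[0, 0, 0, 0, 0], [1, 0, 0, 0, -25], [0, 1, 0, 0, 10], [0, 0, 1, 0, 9], [0, 0, 0, 1, -2]]

The invariant factors of A (the non-unit diagonal entries of the Smith normal form of xI - A over ℚ[x]) are x(x^2 + x - 5)^2, each dividing the next. The characteristic polynomial is their product, x(x^2 + x - 5)^2.

The rational canonical form is the block-diagonal matrix of companion matrices C(f_i):
R = [[0, 0, 0, 0, 0], [1, 0, 0, 0, -25], [0, 1, 0, 0, 10], [0, 0, 1, 0, 9], [0, 0, 0, 1, -2]].

Note the characteristic polynomial does not split into linear factors over ℚ, so A has no Jordan form over ℚ; the rational canonical form exists over any field.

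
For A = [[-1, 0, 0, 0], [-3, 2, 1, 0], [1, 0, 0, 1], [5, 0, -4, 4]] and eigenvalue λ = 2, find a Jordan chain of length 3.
We seek v_1 ∈ ker((A - 2I)^3) \ ker((A - 2I)^2), then set v_{i+1} = (A - 2I) v_i.

One such chain is v_1 = [[0, 0, 0, 1]]^T, v_2 = [[0, 0, 1, 2]]^T, v_3 = [[0, 1, 0, 0]]^T. Check: (A - 2I) v_3 = [[0, 0, 0, 0]]^T = 0.

v_1 = [[0, 0, 0, 1]]^T, v_2 = [[0, 0, 1, 2]]^T, v_3 = [[0, 1, 0, 0]]^T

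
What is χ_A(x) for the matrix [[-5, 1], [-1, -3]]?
xI - A = [[x + 5, -1], [1, x + 3]].

Expanding det(xI - A) along the first row:
det(xI - A) = + (x + 5)·det([[x + 3]]) - (-1)·det([[1]]).

Evaluating gives χ_A(x) = x^2 + 8x + 16 = (x + 4)^2.

χ_A(x) = (x + 4)^2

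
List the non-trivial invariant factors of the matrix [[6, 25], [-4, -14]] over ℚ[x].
The Jordan structure of A has elementary divisors (x + 4)^2. Arranging the block sizes at each eigenvalue in decreasing order and taking row products gives the invariant factors.

Invariant factors (smallest first, each dividing the next): (x + 4)^2.

Check: the last factor (x + 4)^2 is the minimal polynomial, and the product (x + 4)^2 is the characteristic polynomial.

(x + 4)^2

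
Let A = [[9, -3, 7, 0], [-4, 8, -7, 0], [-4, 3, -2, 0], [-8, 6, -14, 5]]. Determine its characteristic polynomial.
χ_A(x) = (x - 5)^4

xI - A = [[x - 9, 3, -7, 0], [4, x - 8, 7, 0], [4, -3, x + 2, 0], [8, -6, 14, x - 5]].

Expanding det(xI - A) along the first row:
det(xI - A) = + (x - 9)·det([[x - 8, 7, 0], [-3, x + 2, 0], [-6, 14, x - 5]]) - (3)·det([[4, 7, 0], [4, x + 2, 0], [8, 14, x - 5]]) + (-7)·det([[4, x - 8, 0], [4, -3, 0], [8, -6, x - 5]]) - (0)·det([[4, x - 8, 7], [4, -3, x + 2], [8, -6, 14]]).

Evaluating gives χ_A(x) = x^4 - 20x^3 + 150x^2 - 500x + 625 = (x - 5)^4.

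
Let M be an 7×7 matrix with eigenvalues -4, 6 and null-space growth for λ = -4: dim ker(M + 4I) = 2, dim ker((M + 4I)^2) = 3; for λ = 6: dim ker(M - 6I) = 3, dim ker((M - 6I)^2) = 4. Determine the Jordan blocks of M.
Jordan blocks: (-4, 2), (-4, 1), (6, 2), (6, 1), (6, 1)

λ = -4: successive nullity increments [2, 1] count blocks of size ≥ k; block sizes are [2, 1].
λ = 6: successive nullity increments [3, 1] count blocks of size ≥ k; block sizes are [2, 1, 1].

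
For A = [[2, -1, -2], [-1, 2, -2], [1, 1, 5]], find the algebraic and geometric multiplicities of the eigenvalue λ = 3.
The characteristic polynomial is (x - 3)^3, so the factor x - 3 appears with exponent 3: the algebraic multiplicity is 3.

rank(A - 3I) = 1, so the eigenspace has dimension 3 - 1 = 2: the geometric multiplicity is 2.

Since 2 < 3, A is not diagonalizable.

algebraic multiplicity 3, geometric multiplicity 2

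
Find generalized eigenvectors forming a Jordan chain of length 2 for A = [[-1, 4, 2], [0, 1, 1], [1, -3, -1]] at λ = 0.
v_1 = [[0, 0, 1]]^T, v_2 = [[2, 1, -1]]^T

We seek v_1 ∈ ker(A^2) \ ker(A), then set v_{i+1} = A v_i.

One such chain is v_1 = [[0, 0, 1]]^T, v_2 = [[2, 1, -1]]^T. Check: A v_2 = [[0, 0, 0]]^T = 0.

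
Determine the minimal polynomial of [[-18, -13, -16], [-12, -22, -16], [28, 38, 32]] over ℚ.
The characteristic polynomial factors as x(x + 4)^2. The minimal polynomial is ∏(x - λ)^{k_λ} where k_λ is the size of the largest Jordan block at λ.

For λ = -4: rank(A + 4I) = 2, and the largest Jordan block has size 2 (the smallest k with rank((A + 4I)^k) = rank((A + 4I)^(k+1))).
For λ = 0: rank(A) = 2, and the largest Jordan block has size 1 (the smallest k with rank(A^k) = rank(A^(k+1))).

So m_A(x) = x(x + 4)^2.

m_A(x) = x(x + 4)^2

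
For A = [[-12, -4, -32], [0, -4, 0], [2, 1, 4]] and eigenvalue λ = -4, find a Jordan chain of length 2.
v_1 = [[7, 1, -2]]^T, v_2 = [[4, 0, -1]]^T

We seek v_1 ∈ ker((A + 4I)^2) \ ker(A + 4I), then set v_{i+1} = (A + 4I) v_i.

One such chain is v_1 = [[7, 1, -2]]^T, v_2 = [[4, 0, -1]]^T. Check: (A + 4I) v_2 = [[0, 0, 0]]^T = 0.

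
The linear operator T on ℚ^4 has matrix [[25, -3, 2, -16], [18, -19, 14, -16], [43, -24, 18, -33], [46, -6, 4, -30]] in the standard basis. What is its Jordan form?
J = [[-5, 1, 0, 0], [0, -5, 0, 0], [0, 0, 2, 1], [0, 0, 0, 2]]

The characteristic polynomial is det(xI - A) = (x - 2)^2(x + 5)^2, so the eigenvalues are -5 (algebraic multiplicity 2), 2 (algebraic multiplicity 2).

For λ = -5: rank(A + 5I) = 3, rank((A + 5I)^2) = 2. The eigenspace has dimension 4 - 3 = 1, so there is 1 Jordan block; the rank sequence gives block sizes [2].

For λ = 2: rank(A - 2I) = 3, rank((A - 2I)^2) = 2. The eigenspace has dimension 4 - 3 = 1, so there is 1 Jordan block; the rank sequence gives block sizes [2].

Assembling the blocks gives the Jordan form J above.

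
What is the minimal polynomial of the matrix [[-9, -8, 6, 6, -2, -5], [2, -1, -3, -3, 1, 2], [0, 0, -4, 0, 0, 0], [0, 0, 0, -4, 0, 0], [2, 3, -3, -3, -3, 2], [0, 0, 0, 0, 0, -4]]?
m_A(x) = (x + 4)^2(x + 5)

The characteristic polynomial factors as (x + 4)^5(x + 5). The minimal polynomial is ∏(x - λ)^{k_λ} where k_λ is the size of the largest Jordan block at λ.

For λ = -5: rank(A + 5I) = 5, and the largest Jordan block has size 1 (the smallest k with rank((A + 5I)^k) = rank((A + 5I)^(k+1))).
For λ = -4: rank(A + 4I) = 2, and the largest Jordan block has size 2 (the smallest k with rank((A + 4I)^k) = rank((A + 4I)^(k+1))).

So m_A(x) = (x + 4)^2(x + 5).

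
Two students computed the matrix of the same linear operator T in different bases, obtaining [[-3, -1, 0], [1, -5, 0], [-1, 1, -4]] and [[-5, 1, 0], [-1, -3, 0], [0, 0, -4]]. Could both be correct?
Yes.

Two matrices over a field are similar if and only if they have the same invariant factors.

Both A and B have characteristic polynomial (x + 4)^3 and minimal polynomial (x + 4)^2. Computing further, both have invariant factors x + 4, (x + 4)^2. Hence A and B are similar.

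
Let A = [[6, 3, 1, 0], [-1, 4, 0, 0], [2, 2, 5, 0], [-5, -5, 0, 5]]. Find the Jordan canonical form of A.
J = [[5, 1, 0, 0], [0, 5, 1, 0], [0, 0, 5, 0], [0, 0, 0, 5]]

The characteristic polynomial is det(xI - A) = (x - 5)^4, so the eigenvalues are 5 (algebraic multiplicity 4).

For λ = 5: rank(A - 5I) = 2, rank((A - 5I)^2) = 1, rank((A - 5I)^3) = 0. The eigenspace has dimension 4 - 2 = 2, so there are 2 Jordan blocks; the rank sequence gives block sizes [3, 1].

Assembling the blocks gives the Jordan form J above.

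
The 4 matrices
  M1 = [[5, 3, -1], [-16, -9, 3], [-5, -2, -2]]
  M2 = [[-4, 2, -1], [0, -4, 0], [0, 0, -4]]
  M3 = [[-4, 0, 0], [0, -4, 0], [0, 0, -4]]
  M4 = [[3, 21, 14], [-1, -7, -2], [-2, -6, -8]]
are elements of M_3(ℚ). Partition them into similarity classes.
Characteristic polynomials: χ_{M1} = (x + 2)^3, χ_{M2} = (x + 4)^3, χ_{M3} = (x + 4)^3, χ_{M4} = (x + 4)^3.

{M1}: invariant factors (x + 2)^3.

{M2, M4}: invariant factors x + 4, (x + 4)^2.

{M3}: invariant factors x + 4, x + 4, x + 4.

Matrices are similar if and only if their invariant-factor lists agree; the partition into similarity classes is {M1}, {M2, M4}, {M3}.

3 classes: {M1}, {M2, M4}, {M3}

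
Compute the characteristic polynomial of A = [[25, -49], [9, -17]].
xI - A = [[x - 25, 49], [-9, x + 17]].

Expanding det(xI - A) along the first row:
det(xI - A) = + (x - 25)·det([[x + 17]]) - (49)·det([[-9]]).

Evaluating gives χ_A(x) = x^2 - 8x + 16 = (x - 4)^2.

χ_A(x) = (x - 4)^2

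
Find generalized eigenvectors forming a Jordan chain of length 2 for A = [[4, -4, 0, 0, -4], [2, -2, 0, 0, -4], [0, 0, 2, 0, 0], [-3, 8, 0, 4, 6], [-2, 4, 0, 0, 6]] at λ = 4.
We seek v_1 ∈ ker((A - 4I)^2) \ ker(A - 4I), then set v_{i+1} = (A - 4I) v_i.

One such chain is v_1 = [[-1, -1, 0, 3, 1]]^T, v_2 = [[0, 0, 0, 1, 0]]^T. Check: (A - 4I) v_2 = [[0, 0, 0, 0, 0]]^T = 0.

v_1 = [[-1, -1, 0, 3, 1]]^T, v_2 = [[0, 0, 0, 1, 0]]^T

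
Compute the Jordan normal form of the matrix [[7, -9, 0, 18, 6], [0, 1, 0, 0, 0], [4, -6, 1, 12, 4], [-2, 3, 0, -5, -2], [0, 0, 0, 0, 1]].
The characteristic polynomial is det(xI - A) = (x - 1)^5, so the eigenvalues are 1 (algebraic multiplicity 5).

For λ = 1: rank(A - I) = 1, rank((A - I)^2) = 0. The eigenspace has dimension 5 - 1 = 4, so there are 4 Jordan blocks; the rank sequence gives block sizes [2, 1, 1, 1].

Assembling the blocks gives the Jordan form J above.

J = [[1, 1, 0, 0, 0], [0, 1, 0, 0, 0], [0, 0, 1, 0, 0], [0, 0, 0, 1, 0], [0, 0, 0, 0, 1]]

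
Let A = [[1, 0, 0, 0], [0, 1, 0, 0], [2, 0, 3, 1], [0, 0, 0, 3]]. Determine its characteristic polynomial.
xI - A = [[x - 1, 0, 0, 0], [0, x - 1, 0, 0], [-2, 0, x - 3, -1], [0, 0, 0, x - 3]].

Expanding det(xI - A) along the first row:
det(xI - A) = + (x - 1)·det([[x - 1, 0, 0], [0, x - 3, -1], [0, 0, x - 3]]) - (0)·det([[0, 0, 0], [-2, x - 3, -1], [0, 0, x - 3]]) + (0)·det([[0, x - 1, 0], [-2, 0, -1], [0, 0, x - 3]]) - (0)·det([[0, x - 1, 0], [-2, 0, x - 3], [0, 0, 0]]).

Evaluating gives χ_A(x) = x^4 - 8x^3 + 22x^2 - 24x + 9 = (x - 3)^2(x - 1)^2.

χ_A(x) = (x - 3)^2(x - 1)^2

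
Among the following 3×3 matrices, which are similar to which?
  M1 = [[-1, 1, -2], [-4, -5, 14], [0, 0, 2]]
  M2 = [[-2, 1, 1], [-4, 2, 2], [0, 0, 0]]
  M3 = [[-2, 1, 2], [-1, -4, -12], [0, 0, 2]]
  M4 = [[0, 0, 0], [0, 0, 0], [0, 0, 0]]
Characteristic polynomials: χ_{M1} = (x - 2)(x + 3)^2, χ_{M2} = x^3, χ_{M3} = (x - 2)(x + 3)^2, χ_{M4} = x^3.

{M1, M3}: invariant factors (x - 2)(x + 3)^2.

{M2}: invariant factors x, x^2.

{M4}: invariant factors x, x, x.

Matrices are similar if and only if their invariant-factor lists agree; the partition into similarity classes is {M1, M3}, {M2}, {M4}.

3 classes: {M1, M3}, {M2}, {M4}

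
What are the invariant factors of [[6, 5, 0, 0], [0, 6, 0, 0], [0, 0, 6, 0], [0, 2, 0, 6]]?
x - 6, x - 6, (x - 6)^2

The Jordan structure of A has elementary divisors (x - 6)^2, (x - 6), (x - 6). Arranging the block sizes at each eigenvalue in decreasing order and taking row products gives the invariant factors.

Invariant factors (smallest first, each dividing the next): x - 6, x - 6, (x - 6)^2.

Check: the last factor (x - 6)^2 is the minimal polynomial, and the product (x - 6)^4 is the characteristic polynomial.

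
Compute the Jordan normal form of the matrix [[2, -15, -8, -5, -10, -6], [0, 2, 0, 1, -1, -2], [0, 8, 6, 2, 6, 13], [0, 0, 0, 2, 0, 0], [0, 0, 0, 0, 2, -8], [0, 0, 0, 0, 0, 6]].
J = [[2, 1, 0, 0, 0, 0], [0, 2, 1, 0, 0, 0], [0, 0, 2, 0, 0, 0], [0, 0, 0, 2, 0, 0], [0, 0, 0, 0, 6, 1], [0, 0, 0, 0, 0, 6]]

The characteristic polynomial is det(xI - A) = (x - 6)^2(x - 2)^4, so the eigenvalues are 2 (algebraic multiplicity 4), 6 (algebraic multiplicity 2).

For λ = 2: rank(A - 2I) = 4, rank((A - 2I)^2) = 3, rank((A - 2I)^3) = 2. The eigenspace has dimension 6 - 4 = 2, so there are 2 Jordan blocks; the rank sequence gives block sizes [3, 1].

For λ = 6: rank(A - 6I) = 5, rank((A - 6I)^2) = 4. The eigenspace has dimension 6 - 5 = 1, so there is 1 Jordan block; the rank sequence gives block sizes [2].

Assembling the blocks gives the Jordan form J above.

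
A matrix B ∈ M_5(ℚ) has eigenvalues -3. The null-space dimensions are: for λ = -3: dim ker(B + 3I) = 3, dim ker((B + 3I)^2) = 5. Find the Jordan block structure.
Jordan blocks: (-3, 2), (-3, 2), (-3, 1)

λ = -3: successive nullity increments [3, 2] count blocks of size ≥ k; block sizes are [2, 2, 1].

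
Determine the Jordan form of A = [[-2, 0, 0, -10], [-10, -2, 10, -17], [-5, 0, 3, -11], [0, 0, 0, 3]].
J = [[-2, 0, 0, 0], [0, -2, 0, 0], [0, 0, 3, 1], [0, 0, 0, 3]]

The characteristic polynomial is det(xI - A) = (x - 3)^2(x + 2)^2, so the eigenvalues are -2 (algebraic multiplicity 2), 3 (algebraic multiplicity 2).

For λ = -2: rank(A + 2I) = 2. The eigenspace has dimension 4 - 2 = 2, so there are 2 Jordan blocks; the rank sequence gives block sizes [1, 1].

For λ = 3: rank(A - 3I) = 3, rank((A - 3I)^2) = 2. The eigenspace has dimension 4 - 3 = 1, so there is 1 Jordan block; the rank sequence gives block sizes [2].

Assembling the blocks gives the Jordan form J above.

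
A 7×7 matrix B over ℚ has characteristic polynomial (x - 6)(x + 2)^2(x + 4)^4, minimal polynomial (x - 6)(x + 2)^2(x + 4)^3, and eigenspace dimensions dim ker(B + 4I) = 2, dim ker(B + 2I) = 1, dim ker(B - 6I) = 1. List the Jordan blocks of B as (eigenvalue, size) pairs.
λ = -4: algebraic multiplicity 4 (exponent in χ_B), largest block size 3 (exponent in m_B), 2 blocks (geometric multiplicity). These force block sizes [3, 1].
λ = -2: algebraic multiplicity 2 (exponent in χ_B), largest block size 2 (exponent in m_B), 1 block (geometric multiplicity). This forces block sizes [2].
λ = 6: algebraic multiplicity 1 (exponent in χ_B), largest block size 1 (exponent in m_B), 1 block (geometric multiplicity). This forces block sizes [1].

Jordan blocks: (-4, 3), (-4, 1), (-2, 2), (6, 1)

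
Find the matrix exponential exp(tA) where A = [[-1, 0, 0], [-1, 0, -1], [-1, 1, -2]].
e^{tA} = [[e^{-t}, 0, 0], [-t*e^{-t}, (t + 1)*e^{-t}, -t*e^{-t}], [-t*e^{-t}, t*e^{-t}, (1 - t)*e^{-t}]]

A has Jordan form J = [[-1, 1, 0], [0, -1, 0], [0, 0, -1]] with A = PJP^{-1}, so e^{tA} = P e^{tJ} P^{-1}.

For a Jordan block J_k(λ), e^{tJ_k(λ)} = e^{λt} · (I + tN + t^2 N^2/2! + ... + t^{k-1} N^{k-1}/(k-1)!) where N is the nilpotent superdiagonal part.

Assembling the blocks and conjugating back gives the entries of e^{tA} as shown above.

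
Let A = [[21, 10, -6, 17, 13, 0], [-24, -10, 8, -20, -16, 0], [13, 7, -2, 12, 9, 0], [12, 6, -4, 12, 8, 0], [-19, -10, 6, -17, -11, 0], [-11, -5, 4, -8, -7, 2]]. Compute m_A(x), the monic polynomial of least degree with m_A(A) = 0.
m_A(x) = (x - 2)^2

The characteristic polynomial factors as (x - 2)^6. The minimal polynomial is ∏(x - λ)^{k_λ} where k_λ is the size of the largest Jordan block at λ.

For λ = 2: rank(A - 2I) = 2, and the largest Jordan block has size 2 (the smallest k with rank((A - 2I)^k) = rank((A - 2I)^(k+1))).

So m_A(x) = (x - 2)^2.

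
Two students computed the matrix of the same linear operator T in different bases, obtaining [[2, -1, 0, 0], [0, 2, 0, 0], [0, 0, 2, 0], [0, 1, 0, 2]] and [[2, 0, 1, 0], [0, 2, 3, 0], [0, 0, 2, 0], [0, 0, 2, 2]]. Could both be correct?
Two matrices over a field are similar if and only if they have the same invariant factors.

Both A and B have characteristic polynomial (x - 2)^4 and minimal polynomial (x - 2)^2. Computing further, both have invariant factors x - 2, x - 2, (x - 2)^2. Hence A and B are similar.

Yes.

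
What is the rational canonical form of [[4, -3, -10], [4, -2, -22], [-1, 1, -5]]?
The invariant factors of A (the non-unit diagonal entries of the Smith normal form of xI - A over ℚ[x]) are (x + 3)(x^2 + 6), each dividing the next. The characteristic polynomial is their product, (x + 3)(x^2 + 6).

The rational canonical form is the block-diagonal matrix of companion matrices C(f_i):
R = [[0, 0, -18], [1, 0, -6], [0, 1, -3]].

Note the characteristic polynomial does not split into linear factors over ℚ, so A has no Jordan form over ℚ; the rational canonical form exists over any field.

R = [[0, 0, -18], [1, 0, -6], [0, 1, -3]]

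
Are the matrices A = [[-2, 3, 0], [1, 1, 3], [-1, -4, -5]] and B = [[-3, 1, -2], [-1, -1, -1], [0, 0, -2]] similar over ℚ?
Two matrices over a field are similar if and only if they have the same invariant factors.

Both A and B have characteristic polynomial (x + 2)^3 and minimal polynomial (x + 2)^3. Computing further, both have invariant factors (x + 2)^3. Hence A and B are similar.

Yes.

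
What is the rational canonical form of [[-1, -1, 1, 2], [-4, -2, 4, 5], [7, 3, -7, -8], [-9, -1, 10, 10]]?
R = [[0, 0, 0, 0], [1, 0, 0, 5], [0, 1, 0, -3], [0, 0, 1, 0]]

The invariant factors of A (the non-unit diagonal entries of the Smith normal form of xI - A over ℚ[x]) are x(x^3 + 3x - 5), each dividing the next. The characteristic polynomial is their product, x(x^3 + 3x - 5).

The rational canonical form is the block-diagonal matrix of companion matrices C(f_i):
R = [[0, 0, 0, 0], [1, 0, 0, 5], [0, 1, 0, -3], [0, 0, 1, 0]].

Note the characteristic polynomial does not split into linear factors over ℚ, so A has no Jordan form over ℚ; the rational canonical form exists over any field.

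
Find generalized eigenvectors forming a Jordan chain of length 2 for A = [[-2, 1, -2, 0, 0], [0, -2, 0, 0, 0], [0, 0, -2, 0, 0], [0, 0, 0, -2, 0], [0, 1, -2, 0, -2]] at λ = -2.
v_1 = [[-1, 1, 0, 2, 0]]^T, v_2 = [[1, 0, 0, 0, 1]]^T

We seek v_1 ∈ ker((A + 2I)^2) \ ker(A + 2I), then set v_{i+1} = (A + 2I) v_i.

One such chain is v_1 = [[-1, 1, 0, 2, 0]]^T, v_2 = [[1, 0, 0, 0, 1]]^T. Check: (A + 2I) v_2 = [[0, 0, 0, 0, 0]]^T = 0.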